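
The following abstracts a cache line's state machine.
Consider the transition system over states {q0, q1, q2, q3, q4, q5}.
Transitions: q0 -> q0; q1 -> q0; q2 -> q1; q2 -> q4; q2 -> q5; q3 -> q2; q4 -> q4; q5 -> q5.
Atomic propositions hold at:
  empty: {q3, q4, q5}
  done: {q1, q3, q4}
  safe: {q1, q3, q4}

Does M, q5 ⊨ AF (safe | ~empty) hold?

No

Sat(~empty) = {q0, q1, q2}
Sat(safe | ~empty) = {q0, q1, q2, q3, q4}
AF (safe | ~empty): least fixpoint, start Z0 = {q0, q1, q2, q3, q4}, add states with every successor in Z. Already a fixed point.
Sat(AF (safe | ~empty)) = {q0, q1, q2, q3, q4}
q5 ∉ Sat(AF (safe | ~empty)) = {q0, q1, q2, q3, q4}, so the formula does not hold at q5.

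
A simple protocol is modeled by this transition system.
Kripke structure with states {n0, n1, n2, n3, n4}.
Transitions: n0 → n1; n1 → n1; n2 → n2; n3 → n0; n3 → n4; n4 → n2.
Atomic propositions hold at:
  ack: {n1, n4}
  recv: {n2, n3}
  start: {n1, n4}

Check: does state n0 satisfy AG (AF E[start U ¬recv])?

Sat(¬recv) = {n0, n1, n4}
E[start U ¬recv]: least fixpoint, start Z0 = Sat(¬recv) = {n0, n1, n4}, add states in Sat(start) with some successor in Z. Already a fixed point.
Sat(E[start U ¬recv]) = {n0, n1, n4}
AF E[start U ¬recv]: least fixpoint, start Z0 = {n0, n1, n4}, add states with every successor in Z. Z1 = {n0, n1, n3, n4}; fixed.
Sat(AF E[start U ¬recv]) = {n0, n1, n3, n4}
AG (AF E[start U ¬recv]): greatest fixpoint, start Z0 = {n0, n1, n3, n4}, keep only states in Sat with every successor in Z. Z1 = {n0, n1, n3}; Z2 = {n0, n1}; fixed.
Sat(AG (AF E[start U ¬recv])) = {n0, n1}
n0 ∈ Sat(AG (AF E[start U ¬recv])) = {n0, n1}, so the formula holds at n0.

Yes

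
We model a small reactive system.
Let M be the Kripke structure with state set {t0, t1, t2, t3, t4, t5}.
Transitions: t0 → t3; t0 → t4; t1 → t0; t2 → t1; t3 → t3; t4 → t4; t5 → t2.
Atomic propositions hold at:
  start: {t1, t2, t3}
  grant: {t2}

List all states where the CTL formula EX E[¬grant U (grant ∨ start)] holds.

{t0, t1, t2, t3, t5}

Sat(¬grant) = {t0, t1, t3, t4, t5}
Sat(grant ∨ start) = {t1, t2, t3}
E[¬grant U (grant ∨ start)]: least fixpoint, start Z0 = Sat((grant ∨ start)) = {t1, t2, t3}, add states in Sat(¬grant) with some successor in Z. Z1 = {t0, t1, t2, t3, t5}; fixed.
Sat(E[¬grant U (grant ∨ start)]) = {t0, t1, t2, t3, t5}
Sat(EX E[¬grant U (grant ∨ start)]) = {s : some successor in {t0, t1, t2, t3, t5}} = {t0, t1, t2, t3, t5}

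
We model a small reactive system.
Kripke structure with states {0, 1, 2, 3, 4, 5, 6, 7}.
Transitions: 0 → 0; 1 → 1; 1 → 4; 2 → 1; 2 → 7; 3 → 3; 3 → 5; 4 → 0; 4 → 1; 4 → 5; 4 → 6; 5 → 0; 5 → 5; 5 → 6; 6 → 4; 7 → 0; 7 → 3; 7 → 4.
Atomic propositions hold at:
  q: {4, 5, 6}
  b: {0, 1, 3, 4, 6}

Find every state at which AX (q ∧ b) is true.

Sat(q ∧ b) = {4, 6}
Sat(AX (q ∧ b)) = {s : every successor in {4, 6}} = {6}

{6}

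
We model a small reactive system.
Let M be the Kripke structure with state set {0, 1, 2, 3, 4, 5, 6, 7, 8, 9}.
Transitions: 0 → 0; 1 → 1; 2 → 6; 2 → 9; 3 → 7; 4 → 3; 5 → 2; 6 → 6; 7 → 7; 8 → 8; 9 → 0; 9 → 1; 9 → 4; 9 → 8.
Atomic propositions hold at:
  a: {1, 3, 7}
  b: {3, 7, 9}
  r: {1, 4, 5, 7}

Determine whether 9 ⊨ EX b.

No

Sat(EX b) = {s : some successor in {3, 7, 9}} = {2, 3, 4, 7}
9 ∉ Sat(EX b) = {2, 3, 4, 7}, so the formula does not hold at 9.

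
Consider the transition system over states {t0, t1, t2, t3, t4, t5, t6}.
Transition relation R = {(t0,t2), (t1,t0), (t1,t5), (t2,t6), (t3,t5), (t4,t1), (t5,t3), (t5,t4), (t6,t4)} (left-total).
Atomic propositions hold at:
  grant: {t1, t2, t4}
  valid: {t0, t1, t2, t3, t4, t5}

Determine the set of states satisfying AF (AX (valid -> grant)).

Sat(valid -> grant) = {t1, t2, t4, t6}
Sat(AX (valid -> grant)) = {s : every successor in {t1, t2, t4, t6}} = {t0, t2, t4, t6}
AF (AX (valid -> grant)): least fixpoint, start Z0 = {t0, t2, t4, t6}, add states with every successor in Z. Already a fixed point.
Sat(AF (AX (valid -> grant))) = {t0, t2, t4, t6}

{t0, t2, t4, t6}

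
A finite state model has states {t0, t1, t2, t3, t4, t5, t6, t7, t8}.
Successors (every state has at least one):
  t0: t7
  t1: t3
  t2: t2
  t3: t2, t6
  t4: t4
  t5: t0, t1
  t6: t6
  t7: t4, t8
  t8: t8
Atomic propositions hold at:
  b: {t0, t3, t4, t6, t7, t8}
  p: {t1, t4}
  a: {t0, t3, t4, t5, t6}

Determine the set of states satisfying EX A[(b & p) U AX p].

{t4, t7}

Sat(b & p) = {t4}
Sat(AX p) = {s : every successor in {t1, t4}} = {t4}
A[(b & p) U AX p]: least fixpoint, start Z0 = Sat(AX p) = {t4}, add states in Sat(b & p) with every successor in Z. Already a fixed point.
Sat(A[(b & p) U AX p]) = {t4}
Sat(EX A[(b & p) U AX p]) = {s : some successor in {t4}} = {t4, t7}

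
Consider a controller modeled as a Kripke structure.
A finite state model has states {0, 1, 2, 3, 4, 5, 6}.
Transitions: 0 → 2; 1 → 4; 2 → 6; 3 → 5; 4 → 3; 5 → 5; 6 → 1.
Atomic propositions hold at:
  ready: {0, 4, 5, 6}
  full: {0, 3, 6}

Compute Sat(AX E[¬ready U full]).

{0, 2, 4}

Sat(¬ready) = {1, 2, 3}
E[¬ready U full]: least fixpoint, start Z0 = Sat(full) = {0, 3, 6}, add states in Sat(¬ready) with some successor in Z. Z1 = {0, 2, 3, 6}; fixed.
Sat(E[¬ready U full]) = {0, 2, 3, 6}
Sat(AX E[¬ready U full]) = {s : every successor in {0, 2, 3, 6}} = {0, 2, 4}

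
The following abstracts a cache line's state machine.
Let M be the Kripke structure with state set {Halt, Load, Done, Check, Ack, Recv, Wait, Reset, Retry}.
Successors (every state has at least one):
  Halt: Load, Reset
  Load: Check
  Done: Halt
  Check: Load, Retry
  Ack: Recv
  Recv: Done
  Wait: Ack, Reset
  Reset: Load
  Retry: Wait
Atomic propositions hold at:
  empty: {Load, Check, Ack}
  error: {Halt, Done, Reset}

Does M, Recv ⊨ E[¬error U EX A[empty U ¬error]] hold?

No

Sat(¬error) = {Load, Check, Ack, Recv, Wait, Retry}
A[empty U ¬error]: least fixpoint, start Z0 = Sat(¬error) = {Load, Check, Ack, Recv, Wait, Retry}, add states in Sat(empty) with every successor in Z. Already a fixed point.
Sat(A[empty U ¬error]) = {Load, Check, Ack, Recv, Wait, Retry}
Sat(EX A[empty U ¬error]) = {s : some successor in {Load, Check, Ack, Recv, Wait, Retry}} = {Halt, Load, Check, Ack, Wait, Reset, Retry}
E[¬error U EX A[empty U ¬error]]: least fixpoint, start Z0 = Sat(EX A[empty U ¬error]) = {Halt, Load, Check, Ack, Wait, Reset, Retry}, add states in Sat(¬error) with some successor in Z. Already a fixed point.
Sat(E[¬error U EX A[empty U ¬error]]) = {Halt, Load, Check, Ack, Wait, Reset, Retry}
Recv ∉ Sat(E[¬error U EX A[empty U ¬error]]) = {Halt, Load, Check, Ack, Wait, Reset, Retry}, so the formula does not hold at Recv.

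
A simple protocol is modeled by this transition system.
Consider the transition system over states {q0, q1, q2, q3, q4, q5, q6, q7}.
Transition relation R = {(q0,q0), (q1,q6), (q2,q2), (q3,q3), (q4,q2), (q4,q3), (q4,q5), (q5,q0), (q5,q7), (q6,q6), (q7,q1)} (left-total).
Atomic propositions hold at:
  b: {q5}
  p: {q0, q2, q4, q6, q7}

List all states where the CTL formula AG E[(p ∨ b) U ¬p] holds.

{q3}

Sat(p ∨ b) = {q0, q2, q4, q5, q6, q7}
Sat(¬p) = {q1, q3, q5}
E[(p ∨ b) U ¬p]: least fixpoint, start Z0 = Sat(¬p) = {q1, q3, q5}, add states in Sat(p ∨ b) with some successor in Z. Z1 = {q1, q3, q4, q5, q7}; fixed.
Sat(E[(p ∨ b) U ¬p]) = {q1, q3, q4, q5, q7}
AG E[(p ∨ b) U ¬p]: greatest fixpoint, start Z0 = {q1, q3, q4, q5, q7}, keep only states in Sat with every successor in Z. Z1 = {q3, q7}; Z2 = {q3}; fixed.
Sat(AG E[(p ∨ b) U ¬p]) = {q3}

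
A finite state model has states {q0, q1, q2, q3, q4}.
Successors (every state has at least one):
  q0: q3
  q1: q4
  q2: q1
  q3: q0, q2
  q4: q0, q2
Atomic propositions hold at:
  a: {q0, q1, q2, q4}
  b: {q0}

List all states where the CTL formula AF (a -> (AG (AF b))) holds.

AF b: least fixpoint, start Z0 = {q0}, add states with every successor in Z. Already a fixed point.
Sat(AF b) = {q0}
AG (AF b): greatest fixpoint, start Z0 = {q0}, keep only states in Sat with every successor in Z. Z1 = ∅; fixed.
Sat(AG (AF b)) = ∅
Sat(a -> (AG (AF b))) = {q3}
AF (a -> (AG (AF b))): least fixpoint, start Z0 = {q3}, add states with every successor in Z. Z1 = {q0, q3}; fixed.
Sat(AF (a -> (AG (AF b)))) = {q0, q3}

{q0, q3}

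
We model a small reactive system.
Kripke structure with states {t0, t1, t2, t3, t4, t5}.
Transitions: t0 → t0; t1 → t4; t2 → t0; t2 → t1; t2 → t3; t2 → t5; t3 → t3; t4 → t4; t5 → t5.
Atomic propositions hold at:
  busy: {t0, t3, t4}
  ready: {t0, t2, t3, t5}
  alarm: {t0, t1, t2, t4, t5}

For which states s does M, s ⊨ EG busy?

EG busy: greatest fixpoint, start Z0 = {t0, t3, t4}, keep only states in Sat with some successor in Z. Already a fixed point.
Sat(EG busy) = {t0, t3, t4}

{t0, t3, t4}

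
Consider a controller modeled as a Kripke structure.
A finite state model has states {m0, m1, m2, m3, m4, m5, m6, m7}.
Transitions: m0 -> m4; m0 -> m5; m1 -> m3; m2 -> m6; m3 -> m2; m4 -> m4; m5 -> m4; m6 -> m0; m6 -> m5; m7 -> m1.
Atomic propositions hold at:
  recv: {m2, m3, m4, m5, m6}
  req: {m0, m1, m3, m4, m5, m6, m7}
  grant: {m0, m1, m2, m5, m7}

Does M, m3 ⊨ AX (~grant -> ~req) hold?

Yes

Sat(~grant) = {m3, m4, m6}
Sat(~req) = {m2}
Sat(~grant -> ~req) = {m0, m1, m2, m5, m7}
Sat(AX (~grant -> ~req)) = {s : every successor in {m0, m1, m2, m5, m7}} = {m3, m6, m7}
m3 ∈ Sat(AX (~grant -> ~req)) = {m3, m6, m7}, so the formula holds at m3.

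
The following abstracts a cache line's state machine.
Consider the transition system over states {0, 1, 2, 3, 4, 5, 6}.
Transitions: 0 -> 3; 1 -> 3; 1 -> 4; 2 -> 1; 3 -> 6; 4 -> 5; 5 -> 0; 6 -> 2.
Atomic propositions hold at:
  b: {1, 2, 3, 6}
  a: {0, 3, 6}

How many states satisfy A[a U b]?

5

A[a U b]: least fixpoint, start Z0 = Sat(b) = {1, 2, 3, 6}, add states in Sat(a) with every successor in Z. Z1 = {0, 1, 2, 3, 6}; fixed.
Sat(A[a U b]) = {0, 1, 2, 3, 6}
|Sat(A[a U b])| = |{0, 1, 2, 3, 6}| = 5.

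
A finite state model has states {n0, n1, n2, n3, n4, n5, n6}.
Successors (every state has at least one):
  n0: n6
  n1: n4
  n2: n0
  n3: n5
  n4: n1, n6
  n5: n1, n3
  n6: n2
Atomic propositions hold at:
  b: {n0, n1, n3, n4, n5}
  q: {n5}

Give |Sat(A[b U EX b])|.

Sat(EX b) = {s : some successor in {n0, n1, n3, n4, n5}} = {n1, n2, n3, n4, n5}
A[b U EX b]: least fixpoint, start Z0 = Sat(EX b) = {n1, n2, n3, n4, n5}, add states in Sat(b) with every successor in Z. Already a fixed point.
Sat(A[b U EX b]) = {n1, n2, n3, n4, n5}
|Sat(A[b U EX b])| = |{n1, n2, n3, n4, n5}| = 5.

5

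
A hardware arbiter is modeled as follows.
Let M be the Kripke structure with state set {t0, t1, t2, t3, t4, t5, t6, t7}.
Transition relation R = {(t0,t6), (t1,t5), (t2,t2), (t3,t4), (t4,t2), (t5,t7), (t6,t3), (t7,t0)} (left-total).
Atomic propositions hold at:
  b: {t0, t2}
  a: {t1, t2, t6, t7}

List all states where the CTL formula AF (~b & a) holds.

{t0, t1, t5, t6, t7}

Sat(~b) = {t1, t3, t4, t5, t6, t7}
Sat(~b & a) = {t1, t6, t7}
AF (~b & a): least fixpoint, start Z0 = {t1, t6, t7}, add states with every successor in Z. Z1 = {t0, t1, t5, t6, t7}; fixed.
Sat(AF (~b & a)) = {t0, t1, t5, t6, t7}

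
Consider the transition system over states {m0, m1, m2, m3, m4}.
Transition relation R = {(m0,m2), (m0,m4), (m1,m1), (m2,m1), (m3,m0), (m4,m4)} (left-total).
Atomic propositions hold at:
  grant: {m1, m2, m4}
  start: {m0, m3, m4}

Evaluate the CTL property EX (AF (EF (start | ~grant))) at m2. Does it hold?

Sat(~grant) = {m0, m3}
Sat(start | ~grant) = {m0, m3, m4}
EF (start | ~grant): least fixpoint, start Z0 = {m0, m3, m4}, add states with some successor in Z. Already a fixed point.
Sat(EF (start | ~grant)) = {m0, m3, m4}
AF (EF (start | ~grant)): least fixpoint, start Z0 = {m0, m3, m4}, add states with every successor in Z. Already a fixed point.
Sat(AF (EF (start | ~grant))) = {m0, m3, m4}
Sat(EX (AF (EF (start | ~grant)))) = {s : some successor in {m0, m3, m4}} = {m0, m3, m4}
m2 ∉ Sat(EX (AF (EF (start | ~grant)))) = {m0, m3, m4}, so the formula does not hold at m2.

No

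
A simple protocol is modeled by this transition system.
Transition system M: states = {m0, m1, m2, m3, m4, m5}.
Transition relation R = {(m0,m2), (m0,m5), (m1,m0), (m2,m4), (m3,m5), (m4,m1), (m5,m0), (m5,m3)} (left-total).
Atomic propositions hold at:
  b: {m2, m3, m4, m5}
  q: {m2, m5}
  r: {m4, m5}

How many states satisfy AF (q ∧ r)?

2

Sat(q ∧ r) = {m5}
AF (q ∧ r): least fixpoint, start Z0 = {m5}, add states with every successor in Z. Z1 = {m3, m5}; fixed.
Sat(AF (q ∧ r)) = {m3, m5}
|Sat(AF (q ∧ r))| = |{m3, m5}| = 2.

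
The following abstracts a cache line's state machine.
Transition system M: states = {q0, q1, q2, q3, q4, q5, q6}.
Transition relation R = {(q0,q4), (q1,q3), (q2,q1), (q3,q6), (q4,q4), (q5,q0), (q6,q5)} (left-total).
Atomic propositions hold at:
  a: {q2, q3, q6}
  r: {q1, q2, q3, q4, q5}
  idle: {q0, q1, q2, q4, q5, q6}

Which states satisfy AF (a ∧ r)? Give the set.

{q1, q2, q3}

Sat(a ∧ r) = {q2, q3}
AF (a ∧ r): least fixpoint, start Z0 = {q2, q3}, add states with every successor in Z. Z1 = {q1, q2, q3}; fixed.
Sat(AF (a ∧ r)) = {q1, q2, q3}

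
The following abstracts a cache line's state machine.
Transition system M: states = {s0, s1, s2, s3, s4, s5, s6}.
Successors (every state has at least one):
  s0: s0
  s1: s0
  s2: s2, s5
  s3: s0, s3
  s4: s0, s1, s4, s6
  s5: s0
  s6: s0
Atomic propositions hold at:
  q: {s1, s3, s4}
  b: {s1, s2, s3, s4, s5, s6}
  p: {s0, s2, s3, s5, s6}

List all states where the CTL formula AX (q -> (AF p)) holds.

{s0, s1, s2, s3, s5, s6}

AF p: least fixpoint, start Z0 = {s0, s2, s3, s5, s6}, add states with every successor in Z. Z1 = {s0, s1, s2, s3, s5, s6}; fixed.
Sat(AF p) = {s0, s1, s2, s3, s5, s6}
Sat(q -> (AF p)) = {s0, s1, s2, s3, s5, s6}
Sat(AX (q -> (AF p))) = {s : every successor in {s0, s1, s2, s3, s5, s6}} = {s0, s1, s2, s3, s5, s6}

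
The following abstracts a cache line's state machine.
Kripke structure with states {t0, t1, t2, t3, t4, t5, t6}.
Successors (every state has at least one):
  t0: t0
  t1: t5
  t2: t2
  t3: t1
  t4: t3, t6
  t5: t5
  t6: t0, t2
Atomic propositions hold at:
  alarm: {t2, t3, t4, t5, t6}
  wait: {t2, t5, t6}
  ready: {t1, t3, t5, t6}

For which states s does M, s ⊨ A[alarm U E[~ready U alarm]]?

Sat(~ready) = {t0, t2, t4}
E[~ready U alarm]: least fixpoint, start Z0 = Sat(alarm) = {t2, t3, t4, t5, t6}, add states in Sat(~ready) with some successor in Z. Already a fixed point.
Sat(E[~ready U alarm]) = {t2, t3, t4, t5, t6}
A[alarm U E[~ready U alarm]]: least fixpoint, start Z0 = Sat(E[~ready U alarm]) = {t2, t3, t4, t5, t6}, add states in Sat(alarm) with every successor in Z. Already a fixed point.
Sat(A[alarm U E[~ready U alarm]]) = {t2, t3, t4, t5, t6}

{t2, t3, t4, t5, t6}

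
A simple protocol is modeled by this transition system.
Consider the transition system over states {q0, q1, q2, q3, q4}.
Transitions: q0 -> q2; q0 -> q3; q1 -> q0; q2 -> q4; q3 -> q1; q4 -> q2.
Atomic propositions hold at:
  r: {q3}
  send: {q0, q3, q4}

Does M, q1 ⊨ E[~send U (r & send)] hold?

No

Sat(~send) = {q1, q2}
Sat(r & send) = {q3}
E[~send U (r & send)]: least fixpoint, start Z0 = Sat((r & send)) = {q3}, add states in Sat(~send) with some successor in Z. Already a fixed point.
Sat(E[~send U (r & send)]) = {q3}
q1 ∉ Sat(E[~send U (r & send)]) = {q3}, so the formula does not hold at q1.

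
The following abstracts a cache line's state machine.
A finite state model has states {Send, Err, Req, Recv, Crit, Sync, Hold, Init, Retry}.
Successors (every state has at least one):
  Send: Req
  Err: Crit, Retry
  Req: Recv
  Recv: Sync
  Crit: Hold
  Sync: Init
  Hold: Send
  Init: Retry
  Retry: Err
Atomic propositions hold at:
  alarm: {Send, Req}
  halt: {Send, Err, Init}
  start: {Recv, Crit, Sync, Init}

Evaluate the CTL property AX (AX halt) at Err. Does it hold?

No

Sat(AX halt) = {s : every successor in {Send, Err, Init}} = {Sync, Hold, Retry}
Sat(AX (AX halt)) = {s : every successor in {Sync, Hold, Retry}} = {Recv, Crit, Init}
Err ∉ Sat(AX (AX halt)) = {Recv, Crit, Init}, so the formula does not hold at Err.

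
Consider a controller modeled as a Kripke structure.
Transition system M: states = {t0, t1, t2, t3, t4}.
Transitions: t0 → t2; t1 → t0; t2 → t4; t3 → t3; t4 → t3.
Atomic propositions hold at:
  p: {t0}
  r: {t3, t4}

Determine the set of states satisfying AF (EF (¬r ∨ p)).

Sat(¬r) = {t0, t1, t2}
Sat(¬r ∨ p) = {t0, t1, t2}
EF (¬r ∨ p): least fixpoint, start Z0 = {t0, t1, t2}, add states with some successor in Z. Already a fixed point.
Sat(EF (¬r ∨ p)) = {t0, t1, t2}
AF (EF (¬r ∨ p)): least fixpoint, start Z0 = {t0, t1, t2}, add states with every successor in Z. Already a fixed point.
Sat(AF (EF (¬r ∨ p))) = {t0, t1, t2}

{t0, t1, t2}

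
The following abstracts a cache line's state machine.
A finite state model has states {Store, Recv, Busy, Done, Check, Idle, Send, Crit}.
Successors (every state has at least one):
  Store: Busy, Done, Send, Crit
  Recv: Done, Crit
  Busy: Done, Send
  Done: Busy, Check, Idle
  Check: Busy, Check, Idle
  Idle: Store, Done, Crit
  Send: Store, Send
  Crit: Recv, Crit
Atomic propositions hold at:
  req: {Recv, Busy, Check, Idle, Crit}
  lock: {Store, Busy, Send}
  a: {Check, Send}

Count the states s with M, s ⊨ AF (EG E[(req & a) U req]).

Sat(req & a) = {Check}
E[(req & a) U req]: least fixpoint, start Z0 = Sat(req) = {Recv, Busy, Check, Idle, Crit}, add states in Sat(req & a) with some successor in Z. Already a fixed point.
Sat(E[(req & a) U req]) = {Recv, Busy, Check, Idle, Crit}
EG E[(req & a) U req]: greatest fixpoint, start Z0 = {Recv, Busy, Check, Idle, Crit}, keep only states in Sat with some successor in Z. Z1 = {Recv, Check, Idle, Crit}; fixed.
Sat(EG E[(req & a) U req]) = {Recv, Check, Idle, Crit}
AF (EG E[(req & a) U req]): least fixpoint, start Z0 = {Recv, Check, Idle, Crit}, add states with every successor in Z. Already a fixed point.
Sat(AF (EG E[(req & a) U req])) = {Recv, Check, Idle, Crit}
|Sat(AF (EG E[(req & a) U req]))| = |{Recv, Check, Idle, Crit}| = 4.

4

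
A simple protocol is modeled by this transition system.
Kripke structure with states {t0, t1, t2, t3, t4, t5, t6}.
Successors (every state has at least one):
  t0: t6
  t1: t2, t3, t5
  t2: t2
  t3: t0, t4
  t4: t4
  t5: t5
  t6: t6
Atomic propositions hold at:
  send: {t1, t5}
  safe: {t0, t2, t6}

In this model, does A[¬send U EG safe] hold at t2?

Yes

Sat(¬send) = {t0, t2, t3, t4, t6}
EG safe: greatest fixpoint, start Z0 = {t0, t2, t6}, keep only states in Sat with some successor in Z. Already a fixed point.
Sat(EG safe) = {t0, t2, t6}
A[¬send U EG safe]: least fixpoint, start Z0 = Sat(EG safe) = {t0, t2, t6}, add states in Sat(¬send) with every successor in Z. Already a fixed point.
Sat(A[¬send U EG safe]) = {t0, t2, t6}
t2 ∈ Sat(A[¬send U EG safe]) = {t0, t2, t6}, so the formula holds at t2.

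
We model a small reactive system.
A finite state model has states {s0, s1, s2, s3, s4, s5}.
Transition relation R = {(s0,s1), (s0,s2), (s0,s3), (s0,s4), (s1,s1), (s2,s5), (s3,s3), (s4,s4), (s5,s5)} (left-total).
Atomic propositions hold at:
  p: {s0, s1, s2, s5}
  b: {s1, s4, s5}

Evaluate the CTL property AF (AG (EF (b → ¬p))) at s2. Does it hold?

No

Sat(¬p) = {s3, s4}
Sat(b → ¬p) = {s0, s2, s3, s4}
EF (b → ¬p): least fixpoint, start Z0 = {s0, s2, s3, s4}, add states with some successor in Z. Already a fixed point.
Sat(EF (b → ¬p)) = {s0, s2, s3, s4}
AG (EF (b → ¬p)): greatest fixpoint, start Z0 = {s0, s2, s3, s4}, keep only states in Sat with every successor in Z. Z1 = {s3, s4}; fixed.
Sat(AG (EF (b → ¬p))) = {s3, s4}
AF (AG (EF (b → ¬p))): least fixpoint, start Z0 = {s3, s4}, add states with every successor in Z. Already a fixed point.
Sat(AF (AG (EF (b → ¬p)))) = {s3, s4}
s2 ∉ Sat(AF (AG (EF (b → ¬p)))) = {s3, s4}, so the formula does not hold at s2.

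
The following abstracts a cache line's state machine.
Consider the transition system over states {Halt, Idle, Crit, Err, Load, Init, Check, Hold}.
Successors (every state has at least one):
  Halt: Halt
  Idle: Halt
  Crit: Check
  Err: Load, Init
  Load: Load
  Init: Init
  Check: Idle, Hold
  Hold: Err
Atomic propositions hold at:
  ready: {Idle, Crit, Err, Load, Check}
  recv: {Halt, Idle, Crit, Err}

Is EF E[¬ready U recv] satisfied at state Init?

Sat(¬ready) = {Halt, Init, Hold}
E[¬ready U recv]: least fixpoint, start Z0 = Sat(recv) = {Halt, Idle, Crit, Err}, add states in Sat(¬ready) with some successor in Z. Z1 = {Halt, Idle, Crit, Err, Hold}; fixed.
Sat(E[¬ready U recv]) = {Halt, Idle, Crit, Err, Hold}
EF E[¬ready U recv]: least fixpoint, start Z0 = {Halt, Idle, Crit, Err, Hold}, add states with some successor in Z. Z1 = {Halt, Idle, Crit, Err, Check, Hold}; fixed.
Sat(EF E[¬ready U recv]) = {Halt, Idle, Crit, Err, Check, Hold}
Init ∉ Sat(EF E[¬ready U recv]) = {Halt, Idle, Crit, Err, Check, Hold}, so the formula does not hold at Init.

No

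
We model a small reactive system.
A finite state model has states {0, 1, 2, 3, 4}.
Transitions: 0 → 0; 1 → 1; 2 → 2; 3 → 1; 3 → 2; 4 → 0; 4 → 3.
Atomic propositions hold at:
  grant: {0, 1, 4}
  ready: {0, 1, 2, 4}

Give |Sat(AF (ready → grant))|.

4

Sat(ready → grant) = {0, 1, 3, 4}
AF (ready → grant): least fixpoint, start Z0 = {0, 1, 3, 4}, add states with every successor in Z. Already a fixed point.
Sat(AF (ready → grant)) = {0, 1, 3, 4}
|Sat(AF (ready → grant))| = |{0, 1, 3, 4}| = 4.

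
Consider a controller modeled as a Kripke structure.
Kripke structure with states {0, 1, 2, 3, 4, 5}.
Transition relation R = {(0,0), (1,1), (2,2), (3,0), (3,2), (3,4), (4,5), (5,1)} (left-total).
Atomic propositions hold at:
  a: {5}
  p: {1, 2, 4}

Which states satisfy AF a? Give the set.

{4, 5}

AF a: least fixpoint, start Z0 = {5}, add states with every successor in Z. Z1 = {4, 5}; fixed.
Sat(AF a) = {4, 5}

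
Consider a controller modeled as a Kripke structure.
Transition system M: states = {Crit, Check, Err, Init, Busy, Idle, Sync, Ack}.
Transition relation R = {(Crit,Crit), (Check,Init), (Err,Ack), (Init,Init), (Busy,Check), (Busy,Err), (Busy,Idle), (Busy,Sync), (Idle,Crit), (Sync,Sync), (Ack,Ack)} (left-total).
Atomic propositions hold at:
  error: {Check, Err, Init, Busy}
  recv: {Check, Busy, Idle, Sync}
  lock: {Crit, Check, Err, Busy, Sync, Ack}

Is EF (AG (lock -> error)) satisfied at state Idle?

Sat(lock -> error) = {Check, Err, Init, Busy, Idle}
AG (lock -> error): greatest fixpoint, start Z0 = {Check, Err, Init, Busy, Idle}, keep only states in Sat with every successor in Z. Z1 = {Check, Init}; fixed.
Sat(AG (lock -> error)) = {Check, Init}
EF (AG (lock -> error)): least fixpoint, start Z0 = {Check, Init}, add states with some successor in Z. Z1 = {Check, Init, Busy}; fixed.
Sat(EF (AG (lock -> error))) = {Check, Init, Busy}
Idle ∉ Sat(EF (AG (lock -> error))) = {Check, Init, Busy}, so the formula does not hold at Idle.

No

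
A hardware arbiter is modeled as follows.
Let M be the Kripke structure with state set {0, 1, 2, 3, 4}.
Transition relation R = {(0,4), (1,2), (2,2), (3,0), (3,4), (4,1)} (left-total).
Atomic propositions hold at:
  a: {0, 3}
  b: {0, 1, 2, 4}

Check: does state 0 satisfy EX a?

No

Sat(EX a) = {s : some successor in {0, 3}} = {3}
0 ∉ Sat(EX a) = {3}, so the formula does not hold at 0.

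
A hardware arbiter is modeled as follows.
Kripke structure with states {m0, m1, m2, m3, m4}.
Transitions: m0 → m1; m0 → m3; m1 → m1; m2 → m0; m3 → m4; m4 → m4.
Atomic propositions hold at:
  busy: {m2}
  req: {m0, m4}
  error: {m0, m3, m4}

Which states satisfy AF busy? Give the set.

AF busy: least fixpoint, start Z0 = {m2}, add states with every successor in Z. Already a fixed point.
Sat(AF busy) = {m2}

{m2}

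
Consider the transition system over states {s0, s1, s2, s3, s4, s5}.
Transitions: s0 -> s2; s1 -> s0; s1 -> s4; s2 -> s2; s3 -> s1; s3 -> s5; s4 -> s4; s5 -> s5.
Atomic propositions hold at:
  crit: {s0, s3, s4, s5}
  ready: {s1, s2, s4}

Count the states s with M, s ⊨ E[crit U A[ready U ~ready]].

Sat(~ready) = {s0, s3, s5}
A[ready U ~ready]: least fixpoint, start Z0 = Sat(~ready) = {s0, s3, s5}, add states in Sat(ready) with every successor in Z. Already a fixed point.
Sat(A[ready U ~ready]) = {s0, s3, s5}
E[crit U A[ready U ~ready]]: least fixpoint, start Z0 = Sat(A[ready U ~ready]) = {s0, s3, s5}, add states in Sat(crit) with some successor in Z. Already a fixed point.
Sat(E[crit U A[ready U ~ready]]) = {s0, s3, s5}
|Sat(E[crit U A[ready U ~ready]])| = |{s0, s3, s5}| = 3.

3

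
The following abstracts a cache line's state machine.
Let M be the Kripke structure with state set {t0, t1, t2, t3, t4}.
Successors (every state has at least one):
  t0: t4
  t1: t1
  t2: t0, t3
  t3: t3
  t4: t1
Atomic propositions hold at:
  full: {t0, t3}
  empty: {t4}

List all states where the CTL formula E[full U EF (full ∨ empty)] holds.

Sat(full ∨ empty) = {t0, t3, t4}
EF (full ∨ empty): least fixpoint, start Z0 = {t0, t3, t4}, add states with some successor in Z. Z1 = {t0, t2, t3, t4}; fixed.
Sat(EF (full ∨ empty)) = {t0, t2, t3, t4}
E[full U EF (full ∨ empty)]: least fixpoint, start Z0 = Sat(EF (full ∨ empty)) = {t0, t2, t3, t4}, add states in Sat(full) with some successor in Z. Already a fixed point.
Sat(E[full U EF (full ∨ empty)]) = {t0, t2, t3, t4}

{t0, t2, t3, t4}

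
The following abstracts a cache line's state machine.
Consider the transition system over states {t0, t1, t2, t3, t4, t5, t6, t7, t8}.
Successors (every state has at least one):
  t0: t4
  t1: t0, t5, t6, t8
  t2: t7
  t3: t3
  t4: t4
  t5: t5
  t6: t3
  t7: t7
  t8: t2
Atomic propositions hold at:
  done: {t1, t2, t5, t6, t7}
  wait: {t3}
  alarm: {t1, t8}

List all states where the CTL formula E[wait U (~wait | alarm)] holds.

Sat(~wait) = {t0, t1, t2, t4, t5, t6, t7, t8}
Sat(~wait | alarm) = {t0, t1, t2, t4, t5, t6, t7, t8}
E[wait U (~wait | alarm)]: least fixpoint, start Z0 = Sat((~wait | alarm)) = {t0, t1, t2, t4, t5, t6, t7, t8}, add states in Sat(wait) with some successor in Z. Already a fixed point.
Sat(E[wait U (~wait | alarm)]) = {t0, t1, t2, t4, t5, t6, t7, t8}

{t0, t1, t2, t4, t5, t6, t7, t8}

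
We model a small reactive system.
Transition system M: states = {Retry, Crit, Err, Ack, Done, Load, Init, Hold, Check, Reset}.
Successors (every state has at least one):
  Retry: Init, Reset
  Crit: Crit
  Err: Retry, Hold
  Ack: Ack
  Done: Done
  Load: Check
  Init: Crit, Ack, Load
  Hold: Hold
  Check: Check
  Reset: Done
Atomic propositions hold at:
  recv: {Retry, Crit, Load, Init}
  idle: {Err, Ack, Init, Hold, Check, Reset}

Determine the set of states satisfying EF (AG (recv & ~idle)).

Sat(~idle) = {Retry, Crit, Done, Load}
Sat(recv & ~idle) = {Retry, Crit, Load}
AG (recv & ~idle): greatest fixpoint, start Z0 = {Retry, Crit, Load}, keep only states in Sat with every successor in Z. Z1 = {Crit}; fixed.
Sat(AG (recv & ~idle)) = {Crit}
EF (AG (recv & ~idle)): least fixpoint, start Z0 = {Crit}, add states with some successor in Z. Z1 = {Crit, Init}; Z2 = {Retry, Crit, Init}; Z3 = {Retry, Crit, Err, Init}; fixed.
Sat(EF (AG (recv & ~idle))) = {Retry, Crit, Err, Init}

{Retry, Crit, Err, Init}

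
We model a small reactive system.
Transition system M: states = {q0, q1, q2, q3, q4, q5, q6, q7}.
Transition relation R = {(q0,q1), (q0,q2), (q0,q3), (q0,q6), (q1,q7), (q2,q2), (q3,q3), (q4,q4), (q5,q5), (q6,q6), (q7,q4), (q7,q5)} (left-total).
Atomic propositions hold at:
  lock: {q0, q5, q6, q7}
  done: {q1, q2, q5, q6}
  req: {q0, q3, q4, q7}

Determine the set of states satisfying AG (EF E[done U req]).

{q3, q4}

E[done U req]: least fixpoint, start Z0 = Sat(req) = {q0, q3, q4, q7}, add states in Sat(done) with some successor in Z. Z1 = {q0, q1, q3, q4, q7}; fixed.
Sat(E[done U req]) = {q0, q1, q3, q4, q7}
EF E[done U req]: least fixpoint, start Z0 = {q0, q1, q3, q4, q7}, add states with some successor in Z. Already a fixed point.
Sat(EF E[done U req]) = {q0, q1, q3, q4, q7}
AG (EF E[done U req]): greatest fixpoint, start Z0 = {q0, q1, q3, q4, q7}, keep only states in Sat with every successor in Z. Z1 = {q1, q3, q4}; Z2 = {q3, q4}; fixed.
Sat(AG (EF E[done U req])) = {q3, q4}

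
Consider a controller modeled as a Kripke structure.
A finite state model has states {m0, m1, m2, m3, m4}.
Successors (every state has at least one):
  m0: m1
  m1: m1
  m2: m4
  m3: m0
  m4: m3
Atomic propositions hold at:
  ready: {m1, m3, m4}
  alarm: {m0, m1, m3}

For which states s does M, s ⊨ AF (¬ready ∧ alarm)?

Sat(¬ready) = {m0, m2}
Sat(¬ready ∧ alarm) = {m0}
AF (¬ready ∧ alarm): least fixpoint, start Z0 = {m0}, add states with every successor in Z. Z1 = {m0, m3}; Z2 = {m0, m3, m4}; Z3 = {m0, m2, m3, m4}; fixed.
Sat(AF (¬ready ∧ alarm)) = {m0, m2, m3, m4}

{m0, m2, m3, m4}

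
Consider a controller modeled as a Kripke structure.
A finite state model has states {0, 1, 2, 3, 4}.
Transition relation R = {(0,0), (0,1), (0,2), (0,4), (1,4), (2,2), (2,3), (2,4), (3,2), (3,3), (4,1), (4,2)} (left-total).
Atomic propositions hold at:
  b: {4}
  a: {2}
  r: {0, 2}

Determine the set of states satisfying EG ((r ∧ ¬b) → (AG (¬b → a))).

{1, 3, 4}

Sat(¬b) = {0, 1, 2, 3}
Sat(r ∧ ¬b) = {0, 2}
Sat(¬b → a) = {2, 4}
AG (¬b → a): greatest fixpoint, start Z0 = {2, 4}, keep only states in Sat with every successor in Z. Z1 = ∅; fixed.
Sat(AG (¬b → a)) = ∅
Sat((r ∧ ¬b) → (AG (¬b → a))) = {1, 3, 4}
EG ((r ∧ ¬b) → (AG (¬b → a))): greatest fixpoint, start Z0 = {1, 3, 4}, keep only states in Sat with some successor in Z. Already a fixed point.
Sat(EG ((r ∧ ¬b) → (AG (¬b → a)))) = {1, 3, 4}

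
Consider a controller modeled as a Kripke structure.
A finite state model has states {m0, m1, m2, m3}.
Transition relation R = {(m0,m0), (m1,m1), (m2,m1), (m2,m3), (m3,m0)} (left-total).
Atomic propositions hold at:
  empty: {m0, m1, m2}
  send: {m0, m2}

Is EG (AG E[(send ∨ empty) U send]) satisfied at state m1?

No

Sat(send ∨ empty) = {m0, m1, m2}
E[(send ∨ empty) U send]: least fixpoint, start Z0 = Sat(send) = {m0, m2}, add states in Sat(send ∨ empty) with some successor in Z. Already a fixed point.
Sat(E[(send ∨ empty) U send]) = {m0, m2}
AG E[(send ∨ empty) U send]: greatest fixpoint, start Z0 = {m0, m2}, keep only states in Sat with every successor in Z. Z1 = {m0}; fixed.
Sat(AG E[(send ∨ empty) U send]) = {m0}
EG (AG E[(send ∨ empty) U send]): greatest fixpoint, start Z0 = {m0}, keep only states in Sat with some successor in Z. Already a fixed point.
Sat(EG (AG E[(send ∨ empty) U send])) = {m0}
m1 ∉ Sat(EG (AG E[(send ∨ empty) U send])) = {m0}, so the formula does not hold at m1.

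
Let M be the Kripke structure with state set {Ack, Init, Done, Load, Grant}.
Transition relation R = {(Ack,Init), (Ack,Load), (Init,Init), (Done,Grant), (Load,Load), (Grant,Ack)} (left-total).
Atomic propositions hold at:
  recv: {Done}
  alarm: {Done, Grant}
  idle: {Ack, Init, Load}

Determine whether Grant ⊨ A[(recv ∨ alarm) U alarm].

Yes

Sat(recv ∨ alarm) = {Done, Grant}
A[(recv ∨ alarm) U alarm]: least fixpoint, start Z0 = Sat(alarm) = {Done, Grant}, add states in Sat(recv ∨ alarm) with every successor in Z. Already a fixed point.
Sat(A[(recv ∨ alarm) U alarm]) = {Done, Grant}
Grant ∈ Sat(A[(recv ∨ alarm) U alarm]) = {Done, Grant}, so the formula holds at Grant.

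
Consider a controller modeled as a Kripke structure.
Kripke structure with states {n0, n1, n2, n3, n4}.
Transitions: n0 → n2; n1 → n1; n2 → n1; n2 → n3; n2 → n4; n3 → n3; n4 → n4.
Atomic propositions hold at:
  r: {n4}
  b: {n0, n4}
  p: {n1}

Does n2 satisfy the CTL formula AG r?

No

AG r: greatest fixpoint, start Z0 = {n4}, keep only states in Sat with every successor in Z. Already a fixed point.
Sat(AG r) = {n4}
n2 ∉ Sat(AG r) = {n4}, so the formula does not hold at n2.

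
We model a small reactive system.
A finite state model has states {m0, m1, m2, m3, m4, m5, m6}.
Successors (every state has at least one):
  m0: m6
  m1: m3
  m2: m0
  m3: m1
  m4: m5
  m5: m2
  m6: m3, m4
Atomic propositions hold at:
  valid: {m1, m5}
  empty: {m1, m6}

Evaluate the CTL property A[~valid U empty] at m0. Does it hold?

Sat(~valid) = {m0, m2, m3, m4, m6}
A[~valid U empty]: least fixpoint, start Z0 = Sat(empty) = {m1, m6}, add states in Sat(~valid) with every successor in Z. Z1 = {m0, m1, m3, m6}; Z2 = {m0, m1, m2, m3, m6}; fixed.
Sat(A[~valid U empty]) = {m0, m1, m2, m3, m6}
m0 ∈ Sat(A[~valid U empty]) = {m0, m1, m2, m3, m6}, so the formula holds at m0.

Yes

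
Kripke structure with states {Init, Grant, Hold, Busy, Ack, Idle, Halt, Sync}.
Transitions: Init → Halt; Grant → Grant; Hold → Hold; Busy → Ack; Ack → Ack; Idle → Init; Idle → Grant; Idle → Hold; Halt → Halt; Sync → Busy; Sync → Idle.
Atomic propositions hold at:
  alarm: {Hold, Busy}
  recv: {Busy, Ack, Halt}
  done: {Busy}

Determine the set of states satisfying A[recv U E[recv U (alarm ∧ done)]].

Sat(alarm ∧ done) = {Busy}
E[recv U (alarm ∧ done)]: least fixpoint, start Z0 = Sat((alarm ∧ done)) = {Busy}, add states in Sat(recv) with some successor in Z. Already a fixed point.
Sat(E[recv U (alarm ∧ done)]) = {Busy}
A[recv U E[recv U (alarm ∧ done)]]: least fixpoint, start Z0 = Sat(E[recv U (alarm ∧ done)]) = {Busy}, add states in Sat(recv) with every successor in Z. Already a fixed point.
Sat(A[recv U E[recv U (alarm ∧ done)]]) = {Busy}

{Busy}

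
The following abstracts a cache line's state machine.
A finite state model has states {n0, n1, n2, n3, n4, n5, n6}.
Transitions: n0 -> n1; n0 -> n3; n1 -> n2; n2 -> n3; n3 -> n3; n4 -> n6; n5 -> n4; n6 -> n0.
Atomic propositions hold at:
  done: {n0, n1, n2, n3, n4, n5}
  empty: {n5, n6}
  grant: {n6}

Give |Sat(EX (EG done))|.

5

EG done: greatest fixpoint, start Z0 = {n0, n1, n2, n3, n4, n5}, keep only states in Sat with some successor in Z. Z1 = {n0, n1, n2, n3, n5}; Z2 = {n0, n1, n2, n3}; fixed.
Sat(EG done) = {n0, n1, n2, n3}
Sat(EX (EG done)) = {s : some successor in {n0, n1, n2, n3}} = {n0, n1, n2, n3, n6}
|Sat(EX (EG done))| = |{n0, n1, n2, n3, n6}| = 5.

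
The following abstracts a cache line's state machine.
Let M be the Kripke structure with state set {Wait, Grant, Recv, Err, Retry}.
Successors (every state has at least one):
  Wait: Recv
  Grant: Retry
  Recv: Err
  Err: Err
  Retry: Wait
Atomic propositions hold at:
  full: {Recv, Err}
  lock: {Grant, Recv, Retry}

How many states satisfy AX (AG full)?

3

AG full: greatest fixpoint, start Z0 = {Recv, Err}, keep only states in Sat with every successor in Z. Already a fixed point.
Sat(AG full) = {Recv, Err}
Sat(AX (AG full)) = {s : every successor in {Recv, Err}} = {Wait, Recv, Err}
|Sat(AX (AG full))| = |{Wait, Recv, Err}| = 3.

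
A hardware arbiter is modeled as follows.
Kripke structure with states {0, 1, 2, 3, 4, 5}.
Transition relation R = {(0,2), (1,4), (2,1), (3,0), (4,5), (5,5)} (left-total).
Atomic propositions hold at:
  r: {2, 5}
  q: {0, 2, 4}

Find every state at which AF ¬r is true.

Sat(¬r) = {0, 1, 3, 4}
AF ¬r: least fixpoint, start Z0 = {0, 1, 3, 4}, add states with every successor in Z. Z1 = {0, 1, 2, 3, 4}; fixed.
Sat(AF ¬r) = {0, 1, 2, 3, 4}

{0, 1, 2, 3, 4}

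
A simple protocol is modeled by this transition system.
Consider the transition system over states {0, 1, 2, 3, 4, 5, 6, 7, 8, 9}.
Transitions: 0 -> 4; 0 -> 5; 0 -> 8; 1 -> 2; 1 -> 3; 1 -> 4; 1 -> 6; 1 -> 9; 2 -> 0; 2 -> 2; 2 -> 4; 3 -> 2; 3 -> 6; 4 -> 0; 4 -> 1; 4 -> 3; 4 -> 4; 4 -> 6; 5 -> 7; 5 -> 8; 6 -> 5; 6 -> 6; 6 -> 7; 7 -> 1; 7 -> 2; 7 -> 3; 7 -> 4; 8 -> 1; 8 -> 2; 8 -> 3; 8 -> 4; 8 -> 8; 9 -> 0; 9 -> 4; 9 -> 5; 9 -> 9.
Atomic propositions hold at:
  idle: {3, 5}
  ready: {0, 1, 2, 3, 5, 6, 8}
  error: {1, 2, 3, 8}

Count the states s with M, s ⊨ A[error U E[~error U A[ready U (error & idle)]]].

Sat(~error) = {0, 4, 5, 6, 7, 9}
Sat(error & idle) = {3}
A[ready U (error & idle)]: least fixpoint, start Z0 = Sat((error & idle)) = {3}, add states in Sat(ready) with every successor in Z. Already a fixed point.
Sat(A[ready U (error & idle)]) = {3}
E[~error U A[ready U (error & idle)]]: least fixpoint, start Z0 = Sat(A[ready U (error & idle)]) = {3}, add states in Sat(~error) with some successor in Z. Z1 = {3, 4, 7}; Z2 = {0, 3, 4, 5, 6, 7, 9}; fixed.
Sat(E[~error U A[ready U (error & idle)]]) = {0, 3, 4, 5, 6, 7, 9}
A[error U E[~error U A[ready U (error & idle)]]]: least fixpoint, start Z0 = Sat(E[~error U A[ready U (error & idle)]]) = {0, 3, 4, 5, 6, 7, 9}, add states in Sat(error) with every successor in Z. Already a fixed point.
Sat(A[error U E[~error U A[ready U (error & idle)]]]) = {0, 3, 4, 5, 6, 7, 9}
|Sat(A[error U E[~error U A[ready U (error & idle)]]])| = |{0, 3, 4, 5, 6, 7, 9}| = 7.

7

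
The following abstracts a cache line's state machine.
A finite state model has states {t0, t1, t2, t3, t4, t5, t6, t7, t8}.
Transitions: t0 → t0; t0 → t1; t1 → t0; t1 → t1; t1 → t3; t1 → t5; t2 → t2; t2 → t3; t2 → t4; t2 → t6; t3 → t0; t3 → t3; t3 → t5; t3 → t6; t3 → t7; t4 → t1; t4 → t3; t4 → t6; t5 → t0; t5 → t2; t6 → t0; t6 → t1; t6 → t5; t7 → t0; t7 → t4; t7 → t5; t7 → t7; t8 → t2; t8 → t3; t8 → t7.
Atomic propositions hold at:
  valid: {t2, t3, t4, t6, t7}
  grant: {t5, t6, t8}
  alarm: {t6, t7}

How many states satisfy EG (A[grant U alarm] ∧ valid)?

A[grant U alarm]: least fixpoint, start Z0 = Sat(alarm) = {t6, t7}, add states in Sat(grant) with every successor in Z. Already a fixed point.
Sat(A[grant U alarm]) = {t6, t7}
Sat(A[grant U alarm] ∧ valid) = {t6, t7}
EG (A[grant U alarm] ∧ valid): greatest fixpoint, start Z0 = {t6, t7}, keep only states in Sat with some successor in Z. Z1 = {t7}; fixed.
Sat(EG (A[grant U alarm] ∧ valid)) = {t7}
|Sat(EG (A[grant U alarm] ∧ valid))| = |{t7}| = 1.

1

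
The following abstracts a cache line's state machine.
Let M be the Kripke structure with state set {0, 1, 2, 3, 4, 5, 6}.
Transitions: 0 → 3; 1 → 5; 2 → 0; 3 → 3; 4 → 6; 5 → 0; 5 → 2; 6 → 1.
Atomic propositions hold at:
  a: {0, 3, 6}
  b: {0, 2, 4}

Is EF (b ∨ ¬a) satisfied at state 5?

Yes

Sat(¬a) = {1, 2, 4, 5}
Sat(b ∨ ¬a) = {0, 1, 2, 4, 5}
EF (b ∨ ¬a): least fixpoint, start Z0 = {0, 1, 2, 4, 5}, add states with some successor in Z. Z1 = {0, 1, 2, 4, 5, 6}; fixed.
Sat(EF (b ∨ ¬a)) = {0, 1, 2, 4, 5, 6}
5 ∈ Sat(EF (b ∨ ¬a)) = {0, 1, 2, 4, 5, 6}, so the formula holds at 5.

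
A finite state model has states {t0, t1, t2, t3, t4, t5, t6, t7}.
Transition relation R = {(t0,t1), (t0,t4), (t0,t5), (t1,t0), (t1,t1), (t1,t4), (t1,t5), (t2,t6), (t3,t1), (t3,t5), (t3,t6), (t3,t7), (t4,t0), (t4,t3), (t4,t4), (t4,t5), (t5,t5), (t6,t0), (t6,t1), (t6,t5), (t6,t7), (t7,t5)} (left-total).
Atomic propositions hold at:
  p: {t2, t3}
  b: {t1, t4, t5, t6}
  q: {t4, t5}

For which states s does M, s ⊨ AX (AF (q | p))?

Sat(q | p) = {t2, t3, t4, t5}
AF (q | p): least fixpoint, start Z0 = {t2, t3, t4, t5}, add states with every successor in Z. Z1 = {t2, t3, t4, t5, t7}; fixed.
Sat(AF (q | p)) = {t2, t3, t4, t5, t7}
Sat(AX (AF (q | p))) = {s : every successor in {t2, t3, t4, t5, t7}} = {t5, t7}

{t5, t7}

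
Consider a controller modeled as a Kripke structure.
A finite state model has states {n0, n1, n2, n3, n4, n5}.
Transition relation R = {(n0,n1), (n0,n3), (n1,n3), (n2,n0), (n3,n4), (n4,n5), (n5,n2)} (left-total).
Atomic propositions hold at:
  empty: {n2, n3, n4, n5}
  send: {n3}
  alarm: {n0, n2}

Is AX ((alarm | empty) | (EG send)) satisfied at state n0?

No

Sat(alarm | empty) = {n0, n2, n3, n4, n5}
EG send: greatest fixpoint, start Z0 = {n3}, keep only states in Sat with some successor in Z. Z1 = ∅; fixed.
Sat(EG send) = ∅
Sat((alarm | empty) | (EG send)) = {n0, n2, n3, n4, n5}
Sat(AX ((alarm | empty) | (EG send))) = {s : every successor in {n0, n2, n3, n4, n5}} = {n1, n2, n3, n4, n5}
n0 ∉ Sat(AX ((alarm | empty) | (EG send))) = {n1, n2, n3, n4, n5}, so the formula does not hold at n0.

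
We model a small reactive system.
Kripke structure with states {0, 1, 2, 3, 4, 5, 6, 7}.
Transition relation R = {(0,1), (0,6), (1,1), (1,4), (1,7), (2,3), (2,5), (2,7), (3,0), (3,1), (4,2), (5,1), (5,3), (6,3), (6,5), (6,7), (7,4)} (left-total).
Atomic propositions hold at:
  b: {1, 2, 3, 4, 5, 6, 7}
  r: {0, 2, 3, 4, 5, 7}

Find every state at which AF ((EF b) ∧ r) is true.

{0, 2, 3, 4, 5, 6, 7}

EF b: least fixpoint, start Z0 = {1, 2, 3, 4, 5, 6, 7}, add states with some successor in Z. Z1 = {0, 1, 2, 3, 4, 5, 6, 7}; fixed.
Sat(EF b) = {0, 1, 2, 3, 4, 5, 6, 7}
Sat((EF b) ∧ r) = {0, 2, 3, 4, 5, 7}
AF ((EF b) ∧ r): least fixpoint, start Z0 = {0, 2, 3, 4, 5, 7}, add states with every successor in Z. Z1 = {0, 2, 3, 4, 5, 6, 7}; fixed.
Sat(AF ((EF b) ∧ r)) = {0, 2, 3, 4, 5, 6, 7}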